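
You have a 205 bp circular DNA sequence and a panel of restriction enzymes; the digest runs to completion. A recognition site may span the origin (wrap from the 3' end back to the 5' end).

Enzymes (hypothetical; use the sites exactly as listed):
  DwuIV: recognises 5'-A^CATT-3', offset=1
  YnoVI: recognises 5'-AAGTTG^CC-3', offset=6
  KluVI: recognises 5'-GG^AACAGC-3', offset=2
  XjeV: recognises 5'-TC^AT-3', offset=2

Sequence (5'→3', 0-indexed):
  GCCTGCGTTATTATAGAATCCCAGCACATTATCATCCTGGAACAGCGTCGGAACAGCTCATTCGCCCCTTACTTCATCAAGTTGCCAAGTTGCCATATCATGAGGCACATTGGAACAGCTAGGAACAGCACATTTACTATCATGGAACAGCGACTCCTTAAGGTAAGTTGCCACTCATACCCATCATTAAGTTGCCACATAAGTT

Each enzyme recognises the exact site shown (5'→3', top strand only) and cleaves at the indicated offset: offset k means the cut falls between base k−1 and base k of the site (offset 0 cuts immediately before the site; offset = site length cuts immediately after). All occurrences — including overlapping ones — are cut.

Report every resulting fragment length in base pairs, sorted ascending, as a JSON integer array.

Per-enzyme occurrences:
  DwuIV (ACATT, off=1): starts [25, 106, 129] → cuts [26, 107, 130]
  YnoVI (AAGTTGCC, off=6): starts [78, 86, 164, 188, 200] → cuts [1, 84, 92, 170, 194]
  KluVI (GGAACAGC, off=2): starts [38, 49, 111, 121, 143] → cuts [40, 51, 113, 123, 145]
  XjeV (TCAT, off=2): starts [31, 57, 73, 97, 139, 174, 183] → cuts [33, 59, 75, 99, 141, 176, 185]

Pooled cuts: [1, 26, 33, 40, 51, 59, 75, 84, 92, 99, 107, 113, 123, 130, 141, 145, 170, 176, 185, 194]

Fragment lengths:
  1→26: 25 bp
  26→33: 7 bp
  33→40: 7 bp
  40→51: 11 bp
  51→59: 8 bp
  59→75: 16 bp
  75→84: 9 bp
  84→92: 8 bp
  92→99: 7 bp
  99→107: 8 bp
  107→113: 6 bp
  113→123: 10 bp
  123→130: 7 bp
  130→141: 11 bp
  141→145: 4 bp
  145→170: 25 bp
  170→176: 6 bp
  176→185: 9 bp
  185→194: 9 bp
  194→1 (wrap): 205-194+1 = 12 bp

[4,6,6,7,7,7,7,8,8,8,9,9,9,10,11,11,12,16,25,25]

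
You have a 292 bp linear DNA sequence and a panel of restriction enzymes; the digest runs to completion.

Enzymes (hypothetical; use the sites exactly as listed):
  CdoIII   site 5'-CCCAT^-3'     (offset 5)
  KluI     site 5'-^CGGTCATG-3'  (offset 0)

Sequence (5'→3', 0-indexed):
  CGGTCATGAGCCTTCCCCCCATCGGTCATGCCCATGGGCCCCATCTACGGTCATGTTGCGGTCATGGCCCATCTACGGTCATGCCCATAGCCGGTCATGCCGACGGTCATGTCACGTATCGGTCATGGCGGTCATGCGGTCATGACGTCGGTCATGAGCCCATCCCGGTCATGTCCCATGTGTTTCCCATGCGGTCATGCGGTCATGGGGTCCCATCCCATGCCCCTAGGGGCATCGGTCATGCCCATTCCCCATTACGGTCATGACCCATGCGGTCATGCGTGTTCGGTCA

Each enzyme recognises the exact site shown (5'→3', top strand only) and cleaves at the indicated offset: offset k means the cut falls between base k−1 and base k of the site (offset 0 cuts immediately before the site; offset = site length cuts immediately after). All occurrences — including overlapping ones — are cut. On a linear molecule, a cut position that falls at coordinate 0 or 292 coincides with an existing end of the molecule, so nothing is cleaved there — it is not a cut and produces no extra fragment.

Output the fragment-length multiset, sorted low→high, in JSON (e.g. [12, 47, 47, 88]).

[1,1,2,2,3,3,3,5,7,8,8,9,9,11,11,12,12,13,13,13,14,14,14,14,15,16,17,20,22]

Scan for sites:
  CdoIII (CCCAT, off=5): starts [17, 30, 39, 67, 83, 158, 174, 185, 211, 216, 243, 250, 266] → cuts [22, 35, 44, 72, 88, 163, 179, 190, 216, 221, 248, 255, 271]
  KluI (CGGTCATG, off=0): starts [0, 22, 47, 58, 75, 91, 103, 119, 128, 136, 148, 165, 191, 199, 235, 257, 272] → cuts [22, 47, 58, 75, 91, 103, 119, 128, 136, 148, 165, 191, 199, 235, 257, 272] (position 0 is a terminus of the linear molecule — no cut)

All cut coordinates (distinct, sorted): [22, 35, 44, 47, 58, 72, 75, 88, 91, 103, 119, 128, 136, 148, 163, 165, 179, 190, 191, 199, 216, 221, 235, 248, 255, 257, 271, 272]

Fragment lengths:
  [0,22): 22 bp
  [22,35): 13 bp
  [35,44): 9 bp
  [44,47): 3 bp
  [47,58): 11 bp
  [58,72): 14 bp
  [72,75): 3 bp
  [75,88): 13 bp
  [88,91): 3 bp
  [91,103): 12 bp
  [103,119): 16 bp
  [119,128): 9 bp
  [128,136): 8 bp
  [136,148): 12 bp
  [148,163): 15 bp
  [163,165): 2 bp
  [165,179): 14 bp
  [179,190): 11 bp
  [190,191): 1 bp
  [191,199): 8 bp
  [199,216): 17 bp
  [216,221): 5 bp
  [221,235): 14 bp
  [235,248): 13 bp
  [248,255): 7 bp
  [255,257): 2 bp
  [257,271): 14 bp
  [271,272): 1 bp
  [272,292): 20 bp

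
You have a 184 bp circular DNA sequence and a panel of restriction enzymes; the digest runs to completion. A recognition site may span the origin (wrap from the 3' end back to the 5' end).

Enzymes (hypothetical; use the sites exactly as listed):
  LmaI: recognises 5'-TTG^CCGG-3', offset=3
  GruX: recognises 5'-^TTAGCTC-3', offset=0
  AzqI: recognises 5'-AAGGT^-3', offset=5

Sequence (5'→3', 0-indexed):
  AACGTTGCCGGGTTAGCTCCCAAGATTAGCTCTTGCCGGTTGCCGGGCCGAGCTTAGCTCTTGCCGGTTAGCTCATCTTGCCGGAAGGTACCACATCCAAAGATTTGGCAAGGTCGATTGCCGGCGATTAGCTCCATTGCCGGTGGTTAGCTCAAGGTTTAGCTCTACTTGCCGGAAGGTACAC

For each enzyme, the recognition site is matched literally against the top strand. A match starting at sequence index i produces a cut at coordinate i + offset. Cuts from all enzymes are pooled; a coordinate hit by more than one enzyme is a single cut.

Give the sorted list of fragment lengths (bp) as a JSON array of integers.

Site scan:
  LmaI (TTGCCGG, off=3): starts [4, 32, 39, 60, 77, 117, 136, 168] → cuts [7, 35, 42, 63, 80, 120, 139, 171]
  GruX (TTAGCTC, off=0): starts [12, 25, 53, 67, 127, 146, 158] → cuts [12, 25, 53, 67, 127, 146, 158]
  AzqI (AAGGT, off=5): starts [84, 109, 153, 175] → cuts [89, 114, 158, 180]

Pooled cuts: [7, 12, 25, 35, 42, 53, 63, 67, 80, 89, 114, 120, 127, 139, 146, 158, 171, 180]

Fragment lengths:
  7→12: 5 bp
  12→25: 13 bp
  25→35: 10 bp
  35→42: 7 bp
  42→53: 11 bp
  53→63: 10 bp
  63→67: 4 bp
  67→80: 13 bp
  80→89: 9 bp
  89→114: 25 bp
  114→120: 6 bp
  120→127: 7 bp
  127→139: 12 bp
  139→146: 7 bp
  146→158: 12 bp
  158→171: 13 bp
  171→180: 9 bp
  180→7 (wrap): 184-180+7 = 11 bp

[4,5,6,7,7,7,9,9,10,10,11,11,12,12,13,13,13,25]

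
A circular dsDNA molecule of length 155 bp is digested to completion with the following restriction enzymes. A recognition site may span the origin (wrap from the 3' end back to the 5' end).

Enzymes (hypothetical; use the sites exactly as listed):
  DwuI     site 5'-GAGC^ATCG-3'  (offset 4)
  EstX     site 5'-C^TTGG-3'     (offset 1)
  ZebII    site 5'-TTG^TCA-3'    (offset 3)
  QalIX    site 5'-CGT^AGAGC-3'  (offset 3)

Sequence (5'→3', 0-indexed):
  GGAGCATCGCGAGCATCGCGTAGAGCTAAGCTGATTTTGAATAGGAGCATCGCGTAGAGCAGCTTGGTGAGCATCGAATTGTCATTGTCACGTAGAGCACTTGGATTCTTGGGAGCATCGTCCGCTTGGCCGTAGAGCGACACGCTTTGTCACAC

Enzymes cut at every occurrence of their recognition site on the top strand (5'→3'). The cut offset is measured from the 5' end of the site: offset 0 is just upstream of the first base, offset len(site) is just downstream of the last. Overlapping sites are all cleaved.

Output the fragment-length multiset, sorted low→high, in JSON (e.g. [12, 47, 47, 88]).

Per-enzyme occurrences:
  DwuI GAGCATCG/4: at [1, 10, 44, 68, 112] ⇒ [5, 14, 48, 72, 116]
  EstX CTTGG/1: at [62, 99, 107, 124] ⇒ [63, 100, 108, 125]
  ZebII TTGTCA/3: at [78, 84, 146] ⇒ [81, 87, 149]
  QalIX CGTAGAGC/3: at [18, 52, 90, 130] ⇒ [21, 55, 93, 133]

All cut coordinates (distinct, sorted): [5, 14, 21, 48, 55, 63, 72, 81, 87, 93, 100, 108, 116, 125, 133, 149]

Fragment lengths:
  5→14: 9 bp
  14→21: 7 bp
  21→48: 27 bp
  48→55: 7 bp
  55→63: 8 bp
  63→72: 9 bp
  72→81: 9 bp
  81→87: 6 bp
  87→93: 6 bp
  93→100: 7 bp
  100→108: 8 bp
  108→116: 8 bp
  116→125: 9 bp
  125→133: 8 bp
  133→149: 16 bp
  149→5 (wrap): 155-149+5 = 11 bp

[6,6,7,7,7,8,8,8,8,9,9,9,9,11,16,27]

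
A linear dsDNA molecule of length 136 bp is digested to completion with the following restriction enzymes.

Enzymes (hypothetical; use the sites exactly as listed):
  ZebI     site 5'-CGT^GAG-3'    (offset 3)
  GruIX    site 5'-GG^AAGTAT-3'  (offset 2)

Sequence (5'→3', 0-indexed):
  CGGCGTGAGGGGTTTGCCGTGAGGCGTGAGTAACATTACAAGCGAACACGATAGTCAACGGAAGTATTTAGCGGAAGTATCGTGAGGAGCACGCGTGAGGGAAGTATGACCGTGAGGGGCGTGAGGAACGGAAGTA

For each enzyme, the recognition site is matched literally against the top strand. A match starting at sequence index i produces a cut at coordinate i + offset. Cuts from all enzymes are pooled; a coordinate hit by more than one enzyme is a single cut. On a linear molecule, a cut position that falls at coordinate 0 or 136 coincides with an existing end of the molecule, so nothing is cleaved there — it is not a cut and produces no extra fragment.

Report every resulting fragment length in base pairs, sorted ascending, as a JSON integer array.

Site scan:
  ZebI (CGTGAG, off=3): starts [3, 17, 24, 80, 93, 110, 119] → cuts [6, 20, 27, 83, 96, 113, 122]
  GruIX (GGAAGTAT, off=2): starts [59, 72, 99] → cuts [61, 74, 101]

All cut coordinates (distinct, sorted): [6, 20, 27, 61, 74, 83, 96, 101, 113, 122]

Fragments:
  [0,6): 6 bp
  [6,20): 14 bp
  [20,27): 7 bp
  [27,61): 34 bp
  [61,74): 13 bp
  [74,83): 9 bp
  [83,96): 13 bp
  [96,101): 5 bp
  [101,113): 12 bp
  [113,122): 9 bp
  [122,136): 14 bp

[5,6,7,9,9,12,13,13,14,14,34]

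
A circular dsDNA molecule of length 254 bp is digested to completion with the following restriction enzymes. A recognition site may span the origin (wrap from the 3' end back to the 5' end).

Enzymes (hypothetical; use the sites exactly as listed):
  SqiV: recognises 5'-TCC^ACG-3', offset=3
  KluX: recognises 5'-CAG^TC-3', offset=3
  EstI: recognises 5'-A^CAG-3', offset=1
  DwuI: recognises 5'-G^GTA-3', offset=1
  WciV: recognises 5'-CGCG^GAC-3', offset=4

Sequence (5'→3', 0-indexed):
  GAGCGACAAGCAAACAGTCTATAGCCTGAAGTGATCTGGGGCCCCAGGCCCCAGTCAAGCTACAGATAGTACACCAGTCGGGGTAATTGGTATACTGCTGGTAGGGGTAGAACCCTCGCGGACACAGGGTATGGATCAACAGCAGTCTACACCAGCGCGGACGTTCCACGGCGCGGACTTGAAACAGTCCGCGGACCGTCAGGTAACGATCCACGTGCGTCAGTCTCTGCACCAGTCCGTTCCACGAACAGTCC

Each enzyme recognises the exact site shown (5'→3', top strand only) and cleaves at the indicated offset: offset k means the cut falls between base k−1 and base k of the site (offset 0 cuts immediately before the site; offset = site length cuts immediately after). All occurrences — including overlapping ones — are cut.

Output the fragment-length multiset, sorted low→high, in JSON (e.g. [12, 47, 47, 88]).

[3,3,3,4,4,5,5,6,6,6,7,8,8,8,8,9,9,10,11,11,11,12,14,14,15,17,37]

Site scan:
  SqiV (TCCACG, off=3): starts [164, 209, 240] → cuts [167, 212, 243]
  KluX (CAGTC, off=3): starts [14, 51, 74, 142, 184, 220, 232, 248] → cuts [17, 54, 77, 145, 187, 223, 235, 251]
  EstI (ACAG, off=1): starts [13, 61, 123, 138, 183, 247] → cuts [14, 62, 124, 139, 184, 248]
  DwuI (GGTA, off=1): starts [81, 88, 99, 105, 127, 201] → cuts [82, 89, 100, 106, 128, 202]
  WciV (CGCGGAC, off=4): starts [116, 155, 171, 189] → cuts [120, 159, 175, 193]

All cut coordinates (distinct, sorted): [14, 17, 54, 62, 77, 82, 89, 100, 106, 120, 124, 128, 139, 145, 159, 167, 175, 184, 187, 193, 202, 212, 223, 235, 243, 248, 251]

Fragments:
  14→17: 3 bp
  17→54: 37 bp
  54→62: 8 bp
  62→77: 15 bp
  77→82: 5 bp
  82→89: 7 bp
  89→100: 11 bp
  100→106: 6 bp
  106→120: 14 bp
  120→124: 4 bp
  124→128: 4 bp
  128→139: 11 bp
  139→145: 6 bp
  145→159: 14 bp
  159→167: 8 bp
  167→175: 8 bp
  175→184: 9 bp
  184→187: 3 bp
  187→193: 6 bp
  193→202: 9 bp
  202→212: 10 bp
  212→223: 11 bp
  223→235: 12 bp
  235→243: 8 bp
  243→248: 5 bp
  248→251: 3 bp
  251→14 (wrap): 254-251+14 = 17 bp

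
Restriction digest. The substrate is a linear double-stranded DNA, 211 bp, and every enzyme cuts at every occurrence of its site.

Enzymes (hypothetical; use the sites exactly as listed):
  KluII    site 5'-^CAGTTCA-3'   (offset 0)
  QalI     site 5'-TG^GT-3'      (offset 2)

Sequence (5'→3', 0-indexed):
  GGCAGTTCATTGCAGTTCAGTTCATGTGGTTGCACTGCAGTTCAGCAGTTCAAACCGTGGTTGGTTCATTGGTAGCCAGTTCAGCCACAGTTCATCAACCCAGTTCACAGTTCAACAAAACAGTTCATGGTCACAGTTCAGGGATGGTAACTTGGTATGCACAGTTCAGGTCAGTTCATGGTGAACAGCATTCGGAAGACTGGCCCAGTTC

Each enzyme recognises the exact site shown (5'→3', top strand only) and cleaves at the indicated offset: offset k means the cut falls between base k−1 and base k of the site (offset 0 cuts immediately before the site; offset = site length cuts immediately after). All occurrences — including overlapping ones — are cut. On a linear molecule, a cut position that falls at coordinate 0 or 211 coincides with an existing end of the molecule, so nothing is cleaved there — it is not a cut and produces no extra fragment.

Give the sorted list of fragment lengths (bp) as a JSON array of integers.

[2,4,4,5,5,7,7,8,8,8,9,9,9,10,10,11,11,13,13,13,14,31]

Per-enzyme occurrences:
  KluII CAGTTCA/0: at [2, 12, 17, 37, 45, 76, 87, 100, 107, 120, 133, 161, 171] ⇒ [2, 12, 17, 37, 45, 76, 87, 100, 107, 120, 133, 161, 171]
  QalI TGGT/2: at [26, 57, 61, 69, 127, 144, 152, 178] ⇒ [28, 59, 63, 71, 129, 146, 154, 180]

Pooled cuts: [2, 12, 17, 28, 37, 45, 59, 63, 71, 76, 87, 100, 107, 120, 129, 133, 146, 154, 161, 171, 180]

Fragment lengths:
  [0,2): 2 bp
  [2,12): 10 bp
  [12,17): 5 bp
  [17,28): 11 bp
  [28,37): 9 bp
  [37,45): 8 bp
  [45,59): 14 bp
  [59,63): 4 bp
  [63,71): 8 bp
  [71,76): 5 bp
  [76,87): 11 bp
  [87,100): 13 bp
  [100,107): 7 bp
  [107,120): 13 bp
  [120,129): 9 bp
  [129,133): 4 bp
  [133,146): 13 bp
  [146,154): 8 bp
  [154,161): 7 bp
  [161,171): 10 bp
  [171,180): 9 bp
  [180,211): 31 bp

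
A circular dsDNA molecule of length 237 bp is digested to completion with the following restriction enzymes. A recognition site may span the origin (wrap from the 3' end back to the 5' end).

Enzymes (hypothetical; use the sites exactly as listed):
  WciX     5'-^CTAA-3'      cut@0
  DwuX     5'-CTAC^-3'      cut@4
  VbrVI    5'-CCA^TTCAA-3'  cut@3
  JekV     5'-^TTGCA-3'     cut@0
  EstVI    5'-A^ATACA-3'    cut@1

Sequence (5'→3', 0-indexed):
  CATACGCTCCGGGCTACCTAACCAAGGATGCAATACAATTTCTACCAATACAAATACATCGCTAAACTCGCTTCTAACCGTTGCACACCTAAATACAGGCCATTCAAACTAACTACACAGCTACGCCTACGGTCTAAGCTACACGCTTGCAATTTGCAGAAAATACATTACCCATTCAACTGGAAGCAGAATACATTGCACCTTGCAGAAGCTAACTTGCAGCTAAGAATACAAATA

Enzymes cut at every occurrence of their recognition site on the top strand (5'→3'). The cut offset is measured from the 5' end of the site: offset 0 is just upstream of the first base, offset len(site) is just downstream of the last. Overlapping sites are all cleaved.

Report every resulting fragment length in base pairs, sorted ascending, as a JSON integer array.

Per-enzyme occurrences:
  WciX (CTAA, off=0): starts [17, 61, 73, 88, 108, 133, 211, 222] → cuts [17, 61, 73, 88, 108, 133, 211, 222]
  DwuX (CTAC, off=4): starts [13, 41, 112, 120, 126, 138] → cuts [17, 45, 116, 124, 130, 142]
  VbrVI (CCATTCAA, off=3): starts [99, 171] → cuts [102, 174]
  JekV (TTGCA, off=0): starts [80, 146, 153, 195, 202, 216] → cuts [80, 146, 153, 195, 202, 216]
  EstVI (AATACA, off=1): starts [31, 46, 52, 91, 161, 189, 227, 233] → cuts [32, 47, 53, 92, 162, 190, 228, 234]

All cut coordinates (distinct, sorted): [17, 32, 45, 47, 53, 61, 73, 80, 88, 92, 102, 108, 116, 124, 130, 133, 142, 146, 153, 162, 174, 190, 195, 202, 211, 216, 222, 228, 234]

Fragment lengths:
  17→32: 15 bp
  32→45: 13 bp
  45→47: 2 bp
  47→53: 6 bp
  53→61: 8 bp
  61→73: 12 bp
  73→80: 7 bp
  80→88: 8 bp
  88→92: 4 bp
  92→102: 10 bp
  102→108: 6 bp
  108→116: 8 bp
  116→124: 8 bp
  124→130: 6 bp
  130→133: 3 bp
  133→142: 9 bp
  142→146: 4 bp
  146→153: 7 bp
  153→162: 9 bp
  162→174: 12 bp
  174→190: 16 bp
  190→195: 5 bp
  195→202: 7 bp
  202→211: 9 bp
  211→216: 5 bp
  216→222: 6 bp
  222→228: 6 bp
  228→234: 6 bp
  234→17 (wrap): 237-234+17 = 20 bp

[2,3,4,4,5,5,6,6,6,6,6,6,7,7,7,8,8,8,8,9,9,9,10,12,12,13,15,16,20]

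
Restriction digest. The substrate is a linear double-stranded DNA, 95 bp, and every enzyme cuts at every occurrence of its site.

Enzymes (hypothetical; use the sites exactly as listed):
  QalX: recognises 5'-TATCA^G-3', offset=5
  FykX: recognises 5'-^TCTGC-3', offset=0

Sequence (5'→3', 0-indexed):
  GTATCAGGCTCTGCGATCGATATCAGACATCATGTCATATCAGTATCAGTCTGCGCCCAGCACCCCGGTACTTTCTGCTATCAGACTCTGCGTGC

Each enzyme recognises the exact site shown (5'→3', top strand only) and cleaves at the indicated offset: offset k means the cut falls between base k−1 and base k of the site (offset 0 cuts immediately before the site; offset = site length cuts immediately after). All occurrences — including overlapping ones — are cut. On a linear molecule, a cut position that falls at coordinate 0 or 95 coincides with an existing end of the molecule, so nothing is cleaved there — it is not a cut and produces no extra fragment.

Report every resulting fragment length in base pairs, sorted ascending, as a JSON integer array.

Site scan:
  QalX (TATCAG, off=5): starts [1, 20, 37, 43, 78] → cuts [6, 25, 42, 48, 83]
  FykX (TCTGC, off=0): starts [9, 49, 73, 86] → cuts [9, 49, 73, 86]

All cut coordinates (distinct, sorted): [6, 9, 25, 42, 48, 49, 73, 83, 86]

Fragment lengths:
  [0,6): 6 bp
  [6,9): 3 bp
  [9,25): 16 bp
  [25,42): 17 bp
  [42,48): 6 bp
  [48,49): 1 bp
  [49,73): 24 bp
  [73,83): 10 bp
  [83,86): 3 bp
  [86,95): 9 bp

[1,3,3,6,6,9,10,16,17,24]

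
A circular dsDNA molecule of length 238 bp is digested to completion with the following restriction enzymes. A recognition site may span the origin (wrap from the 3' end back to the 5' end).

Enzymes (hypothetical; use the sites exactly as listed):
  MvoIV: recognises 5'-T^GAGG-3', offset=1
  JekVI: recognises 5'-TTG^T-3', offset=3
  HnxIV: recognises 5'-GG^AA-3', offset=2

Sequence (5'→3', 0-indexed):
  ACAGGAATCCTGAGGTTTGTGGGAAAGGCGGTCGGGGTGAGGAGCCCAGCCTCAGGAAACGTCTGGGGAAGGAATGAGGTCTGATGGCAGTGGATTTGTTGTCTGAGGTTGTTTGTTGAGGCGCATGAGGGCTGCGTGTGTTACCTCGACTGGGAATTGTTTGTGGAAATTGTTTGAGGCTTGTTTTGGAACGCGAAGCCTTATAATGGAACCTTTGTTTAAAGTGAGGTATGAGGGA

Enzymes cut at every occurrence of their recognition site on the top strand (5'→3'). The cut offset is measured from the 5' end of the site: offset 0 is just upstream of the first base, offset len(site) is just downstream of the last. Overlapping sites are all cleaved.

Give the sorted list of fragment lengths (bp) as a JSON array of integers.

Per-enzyme occurrences:
  MvoIV (TGAGG, off=1): starts [10, 37, 74, 103, 116, 125, 174, 224, 231] → cuts [11, 38, 75, 104, 117, 126, 175, 225, 232]
  JekVI (TTGT, off=3): starts [16, 95, 98, 108, 112, 156, 160, 169, 180, 214] → cuts [19, 98, 101, 111, 115, 159, 163, 172, 183, 217]
  HnxIV (GGAA, off=2): starts [3, 21, 54, 66, 70, 152, 164, 187, 207, 235] → cuts [5, 23, 56, 68, 72, 154, 166, 189, 209, 237]

All cut coordinates (distinct, sorted): [5, 11, 19, 23, 38, 56, 68, 72, 75, 98, 101, 104, 111, 115, 117, 126, 154, 159, 163, 166, 172, 175, 183, 189, 209, 217, 225, 232, 237]

Fragments:
  5→11: 6 bp
  11→19: 8 bp
  19→23: 4 bp
  23→38: 15 bp
  38→56: 18 bp
  56→68: 12 bp
  68→72: 4 bp
  72→75: 3 bp
  75→98: 23 bp
  98→101: 3 bp
  101→104: 3 bp
  104→111: 7 bp
  111→115: 4 bp
  115→117: 2 bp
  117→126: 9 bp
  126→154: 28 bp
  154→159: 5 bp
  159→163: 4 bp
  163→166: 3 bp
  166→172: 6 bp
  172→175: 3 bp
  175→183: 8 bp
  183→189: 6 bp
  189→209: 20 bp
  209→217: 8 bp
  217→225: 8 bp
  225→232: 7 bp
  232→237: 5 bp
  237→5 (wrap): 238-237+5 = 6 bp

[2,3,3,3,3,3,4,4,4,4,5,5,6,6,6,6,7,7,8,8,8,8,9,12,15,18,20,23,28]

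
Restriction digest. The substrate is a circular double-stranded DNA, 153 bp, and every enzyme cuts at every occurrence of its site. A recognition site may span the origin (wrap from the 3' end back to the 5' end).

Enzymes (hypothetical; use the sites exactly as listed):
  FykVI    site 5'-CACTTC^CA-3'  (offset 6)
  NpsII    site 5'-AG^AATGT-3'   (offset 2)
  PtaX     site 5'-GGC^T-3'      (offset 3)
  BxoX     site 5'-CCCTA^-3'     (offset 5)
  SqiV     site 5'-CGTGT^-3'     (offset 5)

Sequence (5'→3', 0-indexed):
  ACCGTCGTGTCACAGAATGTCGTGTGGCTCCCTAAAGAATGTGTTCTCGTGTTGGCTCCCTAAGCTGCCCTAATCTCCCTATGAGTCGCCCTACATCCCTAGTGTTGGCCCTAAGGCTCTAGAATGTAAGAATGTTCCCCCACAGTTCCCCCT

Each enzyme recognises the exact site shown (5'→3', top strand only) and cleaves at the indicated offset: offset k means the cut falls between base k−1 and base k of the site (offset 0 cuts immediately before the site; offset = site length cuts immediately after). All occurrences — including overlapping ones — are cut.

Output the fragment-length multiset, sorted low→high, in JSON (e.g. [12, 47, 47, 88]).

[3,3,4,4,5,5,6,6,8,8,9,9,10,10,12,12,15,24]

Scan for sites:
  FykVI (CACTTCCA, off=6): no sites
  NpsII AGAATGT/2: at [13, 35, 120, 128] ⇒ [15, 37, 122, 130]
  PtaX GGCT/3: at [25, 53, 114] ⇒ [28, 56, 117]
  BxoX CCCTA/5: at [29, 57, 67, 76, 88, 96, 108, 149] ⇒ [1, 34, 62, 72, 81, 93, 101, 113]
  SqiV CGTGT/5: at [5, 20, 47] ⇒ [10, 25, 52]

All cut coordinates (distinct, sorted): [1, 10, 15, 25, 28, 34, 37, 52, 56, 62, 72, 81, 93, 101, 113, 117, 122, 130]

Fragments:
  1→10: 9 bp
  10→15: 5 bp
  15→25: 10 bp
  25→28: 3 bp
  28→34: 6 bp
  34→37: 3 bp
  37→52: 15 bp
  52→56: 4 bp
  56→62: 6 bp
  62→72: 10 bp
  72→81: 9 bp
  81→93: 12 bp
  93→101: 8 bp
  101→113: 12 bp
  113→117: 4 bp
  117→122: 5 bp
  122→130: 8 bp
  130→1 (wrap): 153-130+1 = 24 bp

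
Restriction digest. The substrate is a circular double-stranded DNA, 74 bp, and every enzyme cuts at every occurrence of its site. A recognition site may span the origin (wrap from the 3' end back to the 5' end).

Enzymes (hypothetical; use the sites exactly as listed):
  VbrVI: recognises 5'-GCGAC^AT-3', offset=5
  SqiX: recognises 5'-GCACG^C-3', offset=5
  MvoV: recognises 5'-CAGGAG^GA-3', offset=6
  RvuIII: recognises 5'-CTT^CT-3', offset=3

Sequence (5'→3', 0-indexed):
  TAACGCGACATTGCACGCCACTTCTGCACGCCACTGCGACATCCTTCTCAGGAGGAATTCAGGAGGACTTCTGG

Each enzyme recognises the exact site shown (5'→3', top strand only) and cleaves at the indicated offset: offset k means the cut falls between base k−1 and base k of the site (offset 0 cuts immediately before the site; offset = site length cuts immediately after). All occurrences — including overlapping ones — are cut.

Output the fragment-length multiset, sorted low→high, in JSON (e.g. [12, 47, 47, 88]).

[5,6,6,7,8,8,10,11,13]

Per-enzyme occurrences:
  VbrVI (GCGACAT, off=5): starts [4, 35] → cuts [9, 40]
  SqiX (GCACGC, off=5): starts [12, 25] → cuts [17, 30]
  MvoV (CAGGAGGA, off=6): starts [48, 59] → cuts [54, 65]
  RvuIII (CTTCT, off=3): starts [20, 43, 67] → cuts [23, 46, 70]

All cut coordinates (distinct, sorted): [9, 17, 23, 30, 40, 46, 54, 65, 70]

Fragment lengths:
  9→17: 8 bp
  17→23: 6 bp
  23→30: 7 bp
  30→40: 10 bp
  40→46: 6 bp
  46→54: 8 bp
  54→65: 11 bp
  65→70: 5 bp
  70→9 (wrap): 74-70+9 = 13 bp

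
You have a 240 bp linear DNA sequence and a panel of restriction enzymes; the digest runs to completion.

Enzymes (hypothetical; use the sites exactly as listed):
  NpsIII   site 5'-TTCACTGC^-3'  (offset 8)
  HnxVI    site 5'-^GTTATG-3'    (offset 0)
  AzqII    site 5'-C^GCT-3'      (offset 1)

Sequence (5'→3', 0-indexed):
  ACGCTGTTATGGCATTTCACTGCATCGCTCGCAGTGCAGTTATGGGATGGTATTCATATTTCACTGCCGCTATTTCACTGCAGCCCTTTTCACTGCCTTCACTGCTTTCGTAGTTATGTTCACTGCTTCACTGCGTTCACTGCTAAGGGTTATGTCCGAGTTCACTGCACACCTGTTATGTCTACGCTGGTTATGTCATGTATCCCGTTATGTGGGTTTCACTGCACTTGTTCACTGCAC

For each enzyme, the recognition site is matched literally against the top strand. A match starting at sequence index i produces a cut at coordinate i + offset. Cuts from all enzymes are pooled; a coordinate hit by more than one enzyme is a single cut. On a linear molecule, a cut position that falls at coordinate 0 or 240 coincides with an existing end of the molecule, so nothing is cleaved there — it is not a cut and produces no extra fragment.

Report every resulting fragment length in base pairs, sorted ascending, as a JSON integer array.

Site scan:
  NpsIII TTCACTGC/8: at [15, 59, 73, 88, 97, 118, 126, 135, 160, 217, 230] ⇒ [23, 67, 81, 96, 105, 126, 134, 143, 168, 225, 238]
  HnxVI GTTATG/0: at [5, 38, 112, 148, 174, 189, 206] ⇒ [5, 38, 112, 148, 174, 189, 206]
  AzqII CGCT/1: at [1, 25, 67, 184] ⇒ [2, 26, 68, 185]

Pooled cuts: [2, 5, 23, 26, 38, 67, 68, 81, 96, 105, 112, 126, 134, 143, 148, 168, 174, 185, 189, 206, 225, 238]

Fragment lengths:
  [0,2): 2 bp
  [2,5): 3 bp
  [5,23): 18 bp
  [23,26): 3 bp
  [26,38): 12 bp
  [38,67): 29 bp
  [67,68): 1 bp
  [68,81): 13 bp
  [81,96): 15 bp
  [96,105): 9 bp
  [105,112): 7 bp
  [112,126): 14 bp
  [126,134): 8 bp
  [134,143): 9 bp
  [143,148): 5 bp
  [148,168): 20 bp
  [168,174): 6 bp
  [174,185): 11 bp
  [185,189): 4 bp
  [189,206): 17 bp
  [206,225): 19 bp
  [225,238): 13 bp
  [238,240): 2 bp

[1,2,2,3,3,4,5,6,7,8,9,9,11,12,13,13,14,15,17,18,19,20,29]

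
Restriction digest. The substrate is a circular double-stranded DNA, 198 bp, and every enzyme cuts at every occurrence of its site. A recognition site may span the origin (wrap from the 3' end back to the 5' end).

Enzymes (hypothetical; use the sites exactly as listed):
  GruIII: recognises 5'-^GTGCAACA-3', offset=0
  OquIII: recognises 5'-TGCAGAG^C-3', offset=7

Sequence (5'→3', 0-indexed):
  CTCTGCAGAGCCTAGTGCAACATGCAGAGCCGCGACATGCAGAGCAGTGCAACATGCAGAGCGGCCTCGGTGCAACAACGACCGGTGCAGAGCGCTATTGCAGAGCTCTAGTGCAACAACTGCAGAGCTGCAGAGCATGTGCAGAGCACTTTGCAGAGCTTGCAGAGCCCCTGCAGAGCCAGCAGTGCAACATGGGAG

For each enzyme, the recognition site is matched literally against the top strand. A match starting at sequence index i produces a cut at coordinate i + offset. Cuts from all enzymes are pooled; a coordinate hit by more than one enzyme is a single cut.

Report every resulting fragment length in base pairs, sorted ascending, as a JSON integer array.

Site scan:
  GruIII GTGCAACA/0: at [14, 46, 69, 110, 184] ⇒ [14, 46, 69, 110, 184]
  OquIII TGCAGAGC/7: at [3, 22, 37, 54, 85, 98, 120, 128, 139, 151, 160, 171] ⇒ [10, 29, 44, 61, 92, 105, 127, 135, 146, 158, 167, 178]

Pooled cuts: [10, 14, 29, 44, 46, 61, 69, 92, 105, 110, 127, 135, 146, 158, 167, 178, 184]

Fragment lengths:
  10→14: 4 bp
  14→29: 15 bp
  29→44: 15 bp
  44→46: 2 bp
  46→61: 15 bp
  61→69: 8 bp
  69→92: 23 bp
  92→105: 13 bp
  105→110: 5 bp
  110→127: 17 bp
  127→135: 8 bp
  135→146: 11 bp
  146→158: 12 bp
  158→167: 9 bp
  167→178: 11 bp
  178→184: 6 bp
  184→10 (wrap): 198-184+10 = 24 bp

[2,4,5,6,8,8,9,11,11,12,13,15,15,15,17,23,24]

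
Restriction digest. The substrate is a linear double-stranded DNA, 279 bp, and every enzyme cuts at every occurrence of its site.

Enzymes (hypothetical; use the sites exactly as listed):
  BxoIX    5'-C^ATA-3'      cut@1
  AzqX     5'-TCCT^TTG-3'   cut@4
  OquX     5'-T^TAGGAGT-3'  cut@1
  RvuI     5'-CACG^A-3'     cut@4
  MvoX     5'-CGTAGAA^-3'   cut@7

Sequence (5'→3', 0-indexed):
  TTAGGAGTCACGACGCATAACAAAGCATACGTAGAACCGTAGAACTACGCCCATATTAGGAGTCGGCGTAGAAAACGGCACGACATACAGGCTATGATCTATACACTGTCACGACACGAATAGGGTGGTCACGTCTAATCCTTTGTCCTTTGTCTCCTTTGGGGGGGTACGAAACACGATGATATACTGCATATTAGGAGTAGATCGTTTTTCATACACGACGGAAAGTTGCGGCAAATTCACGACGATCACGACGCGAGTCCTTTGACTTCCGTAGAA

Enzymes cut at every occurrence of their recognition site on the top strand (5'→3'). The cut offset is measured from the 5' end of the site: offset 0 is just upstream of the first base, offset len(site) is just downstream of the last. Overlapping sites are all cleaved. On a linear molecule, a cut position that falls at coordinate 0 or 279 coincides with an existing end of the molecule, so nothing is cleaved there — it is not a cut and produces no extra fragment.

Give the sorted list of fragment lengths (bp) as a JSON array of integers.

[1,2,4,4,4,5,7,7,8,8,9,9,9,10,10,11,11,12,15,17,19,20,24,24,29]

Per-enzyme occurrences:
  BxoIX (CATA, off=1): starts [15, 25, 51, 83, 189, 212] → cuts [16, 26, 52, 84, 190, 213]
  AzqX (TCCTTTG, off=4): starts [138, 145, 154, 260] → cuts [142, 149, 158, 264]
  OquX (TTAGGAGT, off=1): starts [0, 55, 193] → cuts [1, 56, 194]
  RvuI (CACGA, off=4): starts [8, 78, 109, 114, 174, 216, 240, 249] → cuts [12, 82, 113, 118, 178, 220, 244, 253]
  MvoX (CGTAGAA, off=7): starts [29, 37, 66, 272] → cuts [36, 44, 73] (position 279 is a terminus of the linear molecule — no cut)

All cut coordinates (distinct, sorted): [1, 12, 16, 26, 36, 44, 52, 56, 73, 82, 84, 113, 118, 142, 149, 158, 178, 190, 194, 213, 220, 244, 253, 264]

Fragments:
  [0,1): 1 bp
  [1,12): 11 bp
  [12,16): 4 bp
  [16,26): 10 bp
  [26,36): 10 bp
  [36,44): 8 bp
  [44,52): 8 bp
  [52,56): 4 bp
  [56,73): 17 bp
  [73,82): 9 bp
  [82,84): 2 bp
  [84,113): 29 bp
  [113,118): 5 bp
  [118,142): 24 bp
  [142,149): 7 bp
  [149,158): 9 bp
  [158,178): 20 bp
  [178,190): 12 bp
  [190,194): 4 bp
  [194,213): 19 bp
  [213,220): 7 bp
  [220,244): 24 bp
  [244,253): 9 bp
  [253,264): 11 bp
  [264,279): 15 bp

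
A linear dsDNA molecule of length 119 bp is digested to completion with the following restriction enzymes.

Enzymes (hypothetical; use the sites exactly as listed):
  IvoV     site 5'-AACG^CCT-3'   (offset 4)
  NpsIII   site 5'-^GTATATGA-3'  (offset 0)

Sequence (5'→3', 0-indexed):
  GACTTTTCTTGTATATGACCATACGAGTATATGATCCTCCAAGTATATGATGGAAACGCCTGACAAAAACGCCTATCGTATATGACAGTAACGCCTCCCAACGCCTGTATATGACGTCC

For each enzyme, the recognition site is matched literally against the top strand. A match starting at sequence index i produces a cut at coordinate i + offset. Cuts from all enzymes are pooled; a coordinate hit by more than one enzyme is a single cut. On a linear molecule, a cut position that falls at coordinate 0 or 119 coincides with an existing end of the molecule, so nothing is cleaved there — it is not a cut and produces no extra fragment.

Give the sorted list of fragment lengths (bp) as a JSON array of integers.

[3,6,10,10,13,13,16,16,16,16]

Scan for sites:
  IvoV AACGCCT/4: at [54, 67, 89, 99] ⇒ [58, 71, 93, 103]
  NpsIII GTATATGA/0: at [10, 26, 42, 77, 106] ⇒ [10, 26, 42, 77, 106]

All cut coordinates (distinct, sorted): [10, 26, 42, 58, 71, 77, 93, 103, 106]

Fragments:
  [0,10): 10 bp
  [10,26): 16 bp
  [26,42): 16 bp
  [42,58): 16 bp
  [58,71): 13 bp
  [71,77): 6 bp
  [77,93): 16 bp
  [93,103): 10 bp
  [103,106): 3 bp
  [106,119): 13 bp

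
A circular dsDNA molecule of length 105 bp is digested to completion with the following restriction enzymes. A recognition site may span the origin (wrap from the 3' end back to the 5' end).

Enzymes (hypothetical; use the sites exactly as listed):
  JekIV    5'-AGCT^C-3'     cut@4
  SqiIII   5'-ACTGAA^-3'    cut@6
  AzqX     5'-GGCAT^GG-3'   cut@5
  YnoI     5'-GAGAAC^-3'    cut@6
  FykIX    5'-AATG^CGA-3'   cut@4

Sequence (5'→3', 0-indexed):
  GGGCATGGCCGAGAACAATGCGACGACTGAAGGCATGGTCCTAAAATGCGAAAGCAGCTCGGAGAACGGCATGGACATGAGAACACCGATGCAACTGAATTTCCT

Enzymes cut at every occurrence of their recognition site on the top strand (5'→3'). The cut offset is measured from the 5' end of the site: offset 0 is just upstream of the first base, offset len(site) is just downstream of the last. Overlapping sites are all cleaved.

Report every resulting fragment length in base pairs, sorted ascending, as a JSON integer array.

Per-enzyme occurrences:
  JekIV AGCTC/4: at [55] ⇒ [59]
  SqiIII ACTGAA/6: at [25, 93] ⇒ [31, 99]
  AzqX GGCATGG/5: at [1, 31, 67] ⇒ [6, 36, 72]
  YnoI GAGAAC/6: at [10, 61, 78] ⇒ [16, 67, 84]
  FykIX AATGCGA/4: at [16, 44] ⇒ [20, 48]

Pooled cuts: [6, 16, 20, 31, 36, 48, 59, 67, 72, 84, 99]

Fragments:
  6→16: 10 bp
  16→20: 4 bp
  20→31: 11 bp
  31→36: 5 bp
  36→48: 12 bp
  48→59: 11 bp
  59→67: 8 bp
  67→72: 5 bp
  72→84: 12 bp
  84→99: 15 bp
  99→6 (wrap): 105-99+6 = 12 bp

[4,5,5,8,10,11,11,12,12,12,15]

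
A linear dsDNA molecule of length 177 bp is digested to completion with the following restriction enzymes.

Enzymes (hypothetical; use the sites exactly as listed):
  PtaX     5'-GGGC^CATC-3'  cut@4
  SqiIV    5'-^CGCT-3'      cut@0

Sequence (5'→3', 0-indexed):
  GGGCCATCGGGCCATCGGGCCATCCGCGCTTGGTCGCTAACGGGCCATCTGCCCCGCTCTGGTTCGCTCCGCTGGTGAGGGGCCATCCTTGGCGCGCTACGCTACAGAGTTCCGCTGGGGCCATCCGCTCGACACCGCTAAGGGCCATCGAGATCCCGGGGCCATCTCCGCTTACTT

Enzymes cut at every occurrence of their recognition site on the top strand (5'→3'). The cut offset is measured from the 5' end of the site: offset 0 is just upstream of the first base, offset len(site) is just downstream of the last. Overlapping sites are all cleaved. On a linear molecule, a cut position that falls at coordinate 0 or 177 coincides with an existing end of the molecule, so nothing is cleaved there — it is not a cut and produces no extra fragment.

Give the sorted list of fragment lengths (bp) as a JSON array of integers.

[4,4,5,5,6,6,8,8,8,9,9,9,10,10,10,11,11,13,14,17]

Scan for sites:
  PtaX (GGGCCATC, off=4): starts [0, 8, 16, 41, 79, 117, 141, 158] → cuts [4, 12, 20, 45, 83, 121, 145, 162]
  SqiIV (CGCT, off=0): starts [26, 34, 54, 64, 69, 94, 99, 112, 125, 135, 168] → cuts [26, 34, 54, 64, 69, 94, 99, 112, 125, 135, 168]

Pooled cuts: [4, 12, 20, 26, 34, 45, 54, 64, 69, 83, 94, 99, 112, 121, 125, 135, 145, 162, 168]

Fragments:
  [0,4): 4 bp
  [4,12): 8 bp
  [12,20): 8 bp
  [20,26): 6 bp
  [26,34): 8 bp
  [34,45): 11 bp
  [45,54): 9 bp
  [54,64): 10 bp
  [64,69): 5 bp
  [69,83): 14 bp
  [83,94): 11 bp
  [94,99): 5 bp
  [99,112): 13 bp
  [112,121): 9 bp
  [121,125): 4 bp
  [125,135): 10 bp
  [135,145): 10 bp
  [145,162): 17 bp
  [162,168): 6 bp
  [168,177): 9 bp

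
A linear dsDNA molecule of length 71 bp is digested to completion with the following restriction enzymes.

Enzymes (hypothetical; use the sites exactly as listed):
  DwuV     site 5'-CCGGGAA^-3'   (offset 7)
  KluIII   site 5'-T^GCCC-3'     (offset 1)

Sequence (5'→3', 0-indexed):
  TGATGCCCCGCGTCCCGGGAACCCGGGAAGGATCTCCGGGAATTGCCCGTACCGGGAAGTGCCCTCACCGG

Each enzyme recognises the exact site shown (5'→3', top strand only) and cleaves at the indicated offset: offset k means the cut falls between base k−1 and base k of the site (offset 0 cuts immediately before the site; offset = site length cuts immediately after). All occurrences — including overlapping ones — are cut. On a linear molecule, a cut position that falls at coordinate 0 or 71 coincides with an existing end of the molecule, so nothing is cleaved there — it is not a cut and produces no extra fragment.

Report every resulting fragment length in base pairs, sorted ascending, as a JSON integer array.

[2,2,4,8,11,13,14,17]

Per-enzyme occurrences:
  DwuV (CCGGGAA, off=7): starts [14, 22, 35, 51] → cuts [21, 29, 42, 58]
  KluIII (TGCCC, off=1): starts [3, 43, 59] → cuts [4, 44, 60]

Pooled cuts: [4, 21, 29, 42, 44, 58, 60]

Fragment lengths:
  [0,4): 4 bp
  [4,21): 17 bp
  [21,29): 8 bp
  [29,42): 13 bp
  [42,44): 2 bp
  [44,58): 14 bp
  [58,60): 2 bp
  [60,71): 11 bp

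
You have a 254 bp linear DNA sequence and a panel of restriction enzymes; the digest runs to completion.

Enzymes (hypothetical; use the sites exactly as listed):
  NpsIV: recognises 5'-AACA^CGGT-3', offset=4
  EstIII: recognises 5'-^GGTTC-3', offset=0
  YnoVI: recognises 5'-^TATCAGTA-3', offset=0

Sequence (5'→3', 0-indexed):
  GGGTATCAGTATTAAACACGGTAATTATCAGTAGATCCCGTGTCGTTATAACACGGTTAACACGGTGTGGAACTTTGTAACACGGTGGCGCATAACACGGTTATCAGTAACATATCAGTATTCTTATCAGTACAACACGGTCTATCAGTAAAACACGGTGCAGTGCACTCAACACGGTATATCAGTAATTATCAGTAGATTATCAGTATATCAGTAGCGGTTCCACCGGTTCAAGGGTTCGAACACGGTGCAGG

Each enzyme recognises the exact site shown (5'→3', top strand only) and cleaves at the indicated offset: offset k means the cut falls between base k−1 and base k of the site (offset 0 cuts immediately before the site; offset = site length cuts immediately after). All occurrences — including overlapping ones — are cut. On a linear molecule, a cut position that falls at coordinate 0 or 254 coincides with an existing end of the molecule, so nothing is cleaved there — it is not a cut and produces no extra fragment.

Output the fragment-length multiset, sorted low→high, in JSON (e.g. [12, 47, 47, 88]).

Per-enzyme occurrences:
  NpsIV AACACGGT/4: at [14, 49, 58, 78, 93, 133, 151, 170, 241] ⇒ [18, 53, 62, 82, 97, 137, 155, 174, 245]
  EstIII GGTTC/0: at [218, 227, 235] ⇒ [218, 227, 235]
  YnoVI TATCAGTA/0: at [3, 25, 101, 112, 124, 142, 179, 189, 200, 208] ⇒ [3, 25, 101, 112, 124, 142, 179, 189, 200, 208]

Pooled cuts: [3, 18, 25, 53, 62, 82, 97, 101, 112, 124, 137, 142, 155, 174, 179, 189, 200, 208, 218, 227, 235, 245]

Fragments:
  [0,3): 3 bp
  [3,18): 15 bp
  [18,25): 7 bp
  [25,53): 28 bp
  [53,62): 9 bp
  [62,82): 20 bp
  [82,97): 15 bp
  [97,101): 4 bp
  [101,112): 11 bp
  [112,124): 12 bp
  [124,137): 13 bp
  [137,142): 5 bp
  [142,155): 13 bp
  [155,174): 19 bp
  [174,179): 5 bp
  [179,189): 10 bp
  [189,200): 11 bp
  [200,208): 8 bp
  [208,218): 10 bp
  [218,227): 9 bp
  [227,235): 8 bp
  [235,245): 10 bp
  [245,254): 9 bp

[3,4,5,5,7,8,8,9,9,9,10,10,10,11,11,12,13,13,15,15,19,20,28]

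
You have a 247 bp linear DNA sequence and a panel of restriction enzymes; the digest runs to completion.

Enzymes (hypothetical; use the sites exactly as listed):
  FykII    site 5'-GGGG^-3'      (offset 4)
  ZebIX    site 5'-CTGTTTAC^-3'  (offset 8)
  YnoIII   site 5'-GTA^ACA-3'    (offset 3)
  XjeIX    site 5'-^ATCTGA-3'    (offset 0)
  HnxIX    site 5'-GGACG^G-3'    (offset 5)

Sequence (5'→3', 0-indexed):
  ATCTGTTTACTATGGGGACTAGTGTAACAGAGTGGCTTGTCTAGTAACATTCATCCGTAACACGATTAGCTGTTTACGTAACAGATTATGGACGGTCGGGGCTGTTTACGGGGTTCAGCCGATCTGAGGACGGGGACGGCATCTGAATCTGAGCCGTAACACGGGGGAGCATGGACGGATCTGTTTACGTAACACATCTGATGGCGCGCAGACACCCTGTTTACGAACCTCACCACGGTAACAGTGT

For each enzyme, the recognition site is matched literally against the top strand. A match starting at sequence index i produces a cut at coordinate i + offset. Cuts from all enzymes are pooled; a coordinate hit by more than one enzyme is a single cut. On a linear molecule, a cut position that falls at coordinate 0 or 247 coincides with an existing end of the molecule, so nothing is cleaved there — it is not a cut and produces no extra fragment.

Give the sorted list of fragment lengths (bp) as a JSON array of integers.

[1,2,3,3,3,3,4,4,6,7,7,7,8,8,8,9,10,10,11,11,12,13,14,16,18,20,29]

Scan for sites:
  FykII (GGGG, off=4): starts [13, 97, 109, 131, 162, 163] → cuts [17, 101, 113, 135, 166, 167]
  ZebIX (CTGTTTAC, off=8): starts [2, 69, 101, 180, 216] → cuts [10, 77, 109, 188, 224]
  YnoIII (GTAACA, off=3): starts [23, 43, 56, 77, 155, 188, 237] → cuts [26, 46, 59, 80, 158, 191, 240]
  XjeIX (ATCTGA, off=0): starts [121, 140, 146, 195] → cuts [121, 140, 146, 195]
  HnxIX (GGACGG, off=5): starts [89, 127, 133, 172] → cuts [94, 132, 138, 177]

Pooled cuts: [10, 17, 26, 46, 59, 77, 80, 94, 101, 109, 113, 121, 132, 135, 138, 140, 146, 158, 166, 167, 177, 188, 191, 195, 224, 240]

Fragment lengths:
  [0,10): 10 bp
  [10,17): 7 bp
  [17,26): 9 bp
  [26,46): 20 bp
  [46,59): 13 bp
  [59,77): 18 bp
  [77,80): 3 bp
  [80,94): 14 bp
  [94,101): 7 bp
  [101,109): 8 bp
  [109,113): 4 bp
  [113,121): 8 bp
  [121,132): 11 bp
  [132,135): 3 bp
  [135,138): 3 bp
  [138,140): 2 bp
  [140,146): 6 bp
  [146,158): 12 bp
  [158,166): 8 bp
  [166,167): 1 bp
  [167,177): 10 bp
  [177,188): 11 bp
  [188,191): 3 bp
  [191,195): 4 bp
  [195,224): 29 bp
  [224,240): 16 bp
  [240,247): 7 bp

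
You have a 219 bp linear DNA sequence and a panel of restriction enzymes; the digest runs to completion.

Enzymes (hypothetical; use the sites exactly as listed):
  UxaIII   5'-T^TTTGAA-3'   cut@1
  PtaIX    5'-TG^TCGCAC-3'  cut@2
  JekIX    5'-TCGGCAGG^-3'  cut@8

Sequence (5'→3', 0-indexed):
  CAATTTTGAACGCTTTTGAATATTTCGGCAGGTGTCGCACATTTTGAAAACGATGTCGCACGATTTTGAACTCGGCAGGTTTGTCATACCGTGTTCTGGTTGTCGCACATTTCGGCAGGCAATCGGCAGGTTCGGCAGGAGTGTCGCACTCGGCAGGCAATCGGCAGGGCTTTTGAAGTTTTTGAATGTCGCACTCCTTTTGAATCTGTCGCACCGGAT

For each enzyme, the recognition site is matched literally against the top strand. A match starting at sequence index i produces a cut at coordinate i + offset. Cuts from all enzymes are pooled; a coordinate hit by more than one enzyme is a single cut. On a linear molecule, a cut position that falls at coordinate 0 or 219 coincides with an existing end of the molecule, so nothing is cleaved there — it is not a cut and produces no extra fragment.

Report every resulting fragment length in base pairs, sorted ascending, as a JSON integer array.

[2,3,4,4,8,8,9,9,9,10,10,10,11,11,11,13,14,15,17,18,23]

Site scan:
  UxaIII TTTTGAA/1: at [3, 13, 41, 63, 170, 179, 197] ⇒ [4, 14, 42, 64, 171, 180, 198]
  PtaIX TGTCGCAC/2: at [32, 53, 100, 141, 186, 206] ⇒ [34, 55, 102, 143, 188, 208]
  JekIX TCGGCAGG/8: at [24, 71, 111, 122, 131, 149, 160] ⇒ [32, 79, 119, 130, 139, 157, 168]

All cut coordinates (distinct, sorted): [4, 14, 32, 34, 42, 55, 64, 79, 102, 119, 130, 139, 143, 157, 168, 171, 180, 188, 198, 208]

Fragments:
  [0,4): 4 bp
  [4,14): 10 bp
  [14,32): 18 bp
  [32,34): 2 bp
  [34,42): 8 bp
  [42,55): 13 bp
  [55,64): 9 bp
  [64,79): 15 bp
  [79,102): 23 bp
  [102,119): 17 bp
  [119,130): 11 bp
  [130,139): 9 bp
  [139,143): 4 bp
  [143,157): 14 bp
  [157,168): 11 bp
  [168,171): 3 bp
  [171,180): 9 bp
  [180,188): 8 bp
  [188,198): 10 bp
  [198,208): 10 bp
  [208,219): 11 bp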